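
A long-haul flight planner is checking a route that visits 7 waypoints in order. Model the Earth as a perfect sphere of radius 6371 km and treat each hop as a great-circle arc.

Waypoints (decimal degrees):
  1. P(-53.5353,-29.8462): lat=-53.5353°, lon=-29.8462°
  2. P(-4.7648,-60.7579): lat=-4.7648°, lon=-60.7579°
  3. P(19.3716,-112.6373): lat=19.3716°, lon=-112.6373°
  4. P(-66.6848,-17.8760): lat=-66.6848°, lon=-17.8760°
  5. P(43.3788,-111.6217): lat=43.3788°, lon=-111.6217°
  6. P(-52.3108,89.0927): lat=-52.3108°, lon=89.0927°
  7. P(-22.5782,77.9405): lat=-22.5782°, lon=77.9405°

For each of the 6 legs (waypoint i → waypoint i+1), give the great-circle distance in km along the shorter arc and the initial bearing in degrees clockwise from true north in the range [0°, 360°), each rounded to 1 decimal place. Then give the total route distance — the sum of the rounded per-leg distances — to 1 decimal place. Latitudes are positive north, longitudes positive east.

Leg 1: dist=6105.0 km, bearing=321.3°
Leg 2: dist=6275.9 km, bearing=297.0°
Leg 3: dist=12188.0 km, bearing=155.2°
Leg 4: dist=14511.6 km, bearing=287.5°
Leg 5: dist=18187.7 km, bearing=229.9°
Leg 6: dist=3440.6 km, bearing=339.7°
Total: 60708.8 km

Leg 1: φ1=-0.9343673, φ2=-0.0831614, Δφ=0.8512058, Δλ=-0.5395109 rad; a=sin²(Δφ/2)+cosφ1·cosφ2·sin²(Δλ/2)=0.2125248704; c=2·atan2(√a, √(1-a))=0.958252974; dist=6371·c=6105.030 ≈ 6105.0 km; running total=6105.0 km
Leg 1 bearing: y=sinΔλ·cosφ2=-0.51194110, x=cosφ1·sinφ2-sinφ1·cosφ2·cosΔλ=0.63823860; θ=atan2(y, x)=-38.7336° <0 so +360° → 321.2664° ≈ 321.3°
Leg 2: φ1=-0.0831614, φ2=0.3380982, Δφ=0.4212596, Δλ=-0.9054663 rad; a=sin²(Δφ/2)+cosφ1·cosφ2·sin²(Δλ/2)=0.2235971724; c=2·atan2(√a, √(1-a))=0.985068955; dist=6371·c=6275.874 ≈ 6275.9 km; running total=12380.9 km
Leg 2 bearing: y=sinΔλ·cosφ2=-0.74217508, x=cosφ1·sinφ2-sinφ1·cosφ2·cosΔλ=0.37892223; θ=atan2(y, x)=-62.9531° <0 so +360° → 297.0469° ≈ 297.0°
Leg 3: φ1=0.3380982, φ2=-1.1638693, Δφ=-1.5019675, Δλ=1.6538967 rad; a=sin²(Δφ/2)+cosφ1·cosφ2·sin²(Δλ/2)=0.6678002236; c=2·atan2(√a, √(1-a))=1.913038899; dist=6371·c=12187.971 ≈ 12188.0 km; running total=24568.9 km
Leg 3 bearing: y=sinΔλ·cosφ2=0.39442333, x=cosφ1·sinφ2-sinφ1·cosφ2·cosΔλ=-0.85545460; θ=atan2(y, x)=155.2471° ≈ 155.2°
Leg 4: φ1=-1.1638693, φ2=0.7571029, Δφ=1.9209722, Δλ=-1.6361711 rad; a=sin²(Δφ/2)+cosφ1·cosφ2·sin²(Δλ/2)=0.8247635125; c=2·atan2(√a, √(1-a))=2.277758540; dist=6371·c=14511.600 ≈ 14511.6 km; running total=39080.5 km
Leg 4 bearing: y=sinΔλ·cosφ2=-0.72527622, x=cosφ1·sinφ2-sinφ1·cosφ2·cosΔλ=0.22823025; θ=atan2(y, x)=-72.5322° <0 so +360° → 287.4678° ≈ 287.5°
Leg 5: φ1=0.7571029, φ2=-0.9129957, Δφ=-1.6700986, Δλ=3.5031271 rad; a=sin²(Δφ/2)+cosφ1·cosφ2·sin²(Δλ/2)=0.9795736337; c=2·atan2(√a, √(1-a))=2.854768802; dist=6371·c=18187.732 ≈ 18187.7 km; running total=57268.2 km
Leg 5 bearing: y=sinΔλ·cosφ2=-0.21625043, x=cosφ1·sinφ2-sinφ1·cosφ2·cosΔλ=-0.18240688; θ=atan2(y, x)=-130.1476° <0 so +360° → 229.8524° ≈ 229.9°
Leg 6: φ1=-0.9129957, φ2=-0.3940639, Δφ=0.5189318, Δλ=-0.1946426 rad; a=sin²(Δφ/2)+cosφ1·cosφ2·sin²(Δλ/2)=0.0711552181; c=2·atan2(√a, √(1-a))=0.540037183; dist=6371·c=3440.577 ≈ 3440.6 km; running total=60708.8 km
Leg 6 bearing: y=sinΔλ·cosφ2=-0.17859181, x=cosφ1·sinφ2-sinφ1·cosφ2·cosΔλ=0.48215514; θ=atan2(y, x)=-20.3248° <0 so +360° → 339.6752° ≈ 339.7°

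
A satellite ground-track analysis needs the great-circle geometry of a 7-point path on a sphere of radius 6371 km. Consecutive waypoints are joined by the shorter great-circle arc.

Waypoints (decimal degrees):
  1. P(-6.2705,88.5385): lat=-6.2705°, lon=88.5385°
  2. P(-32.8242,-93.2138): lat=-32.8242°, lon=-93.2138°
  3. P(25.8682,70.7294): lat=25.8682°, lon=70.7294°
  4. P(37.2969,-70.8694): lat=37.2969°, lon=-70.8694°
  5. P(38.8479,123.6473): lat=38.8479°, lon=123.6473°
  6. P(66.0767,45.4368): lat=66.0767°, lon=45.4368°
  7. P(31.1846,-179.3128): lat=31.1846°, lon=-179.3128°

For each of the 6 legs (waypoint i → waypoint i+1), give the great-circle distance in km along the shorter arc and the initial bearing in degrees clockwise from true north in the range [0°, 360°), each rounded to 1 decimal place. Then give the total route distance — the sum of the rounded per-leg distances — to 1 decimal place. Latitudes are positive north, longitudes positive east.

Leg 1: dist=15664.0 km, bearing=177.7°
Leg 2: dist=18279.9 km, bearing=112.3°
Leg 3: dist=11925.9 km, bearing=328.8°
Leg 4: dist=11418.7 km, bearing=348.5°
Leg 5: dist=5600.3 km, bearing=329.0°
Leg 6: dist=8549.0 km, bearing=38.2°
Total: 71437.8 km

Leg 1: φ1=-0.1094409, φ2=-0.5728904, Δφ=-0.4634495, Δλ=-3.1721761 rad; a=sin²(Δφ/2)+cosφ1·cosφ2·sin²(Δλ/2)=0.8878570609; c=2·atan2(√a, √(1-a))=2.458642215; dist=6371·c=15664.010 ≈ 15664.0 km; running total=15664.0 km
Leg 1 bearing: y=sinΔλ·cosφ2=0.02569638, x=cosφ1·sinφ2-sinφ1·cosφ2·cosΔλ=-0.63056110; θ=atan2(y, x)=177.6664° ≈ 177.7°
Leg 2: φ1=-0.5728904, φ2=0.4514853, Δφ=1.0243756, Δλ=2.8613486 rad; a=sin²(Δφ/2)+cosφ1·cosφ2·sin²(Δλ/2)=0.9815705253; c=2·atan2(√a, √(1-a))=2.869241292; dist=6371·c=18279.936 ≈ 18279.9 km; running total=33943.9 km
Leg 2 bearing: y=sinΔλ·cosφ2=0.24887585, x=cosφ1·sinφ2-sinφ1·cosφ2·cosΔλ=-0.10207903; θ=atan2(y, x)=112.3015° ≈ 112.3°
Leg 3: φ1=0.4514853, φ2=0.6509537, Δφ=0.1994684, Δλ=-2.4713653 rad; a=sin²(Δφ/2)+cosφ1·cosφ2·sin²(Δλ/2)=0.6482901749; c=2·atan2(√a, √(1-a))=1.871906224; dist=6371·c=11925.915 ≈ 11925.9 km; running total=45869.8 km
Leg 3 bearing: y=sinΔλ·cosφ2=-0.49414001, x=cosφ1·sinφ2-sinφ1·cosφ2·cosΔλ=0.81723054; θ=atan2(y, x)=-31.1593° <0 so +360° → 328.8407° ≈ 328.8°
Leg 4: φ1=0.6509537, φ2=0.6780238, Δφ=0.0270701, Δλ=3.3949569 rad; a=sin²(Δφ/2)+cosφ1·cosφ2·sin²(Δλ/2)=0.6098447744; c=2·atan2(√a, √(1-a))=1.792292560; dist=6371·c=11418.696 ≈ 11418.7 km; running total=57288.5 km
Leg 4 bearing: y=sinΔλ·cosφ2=-0.19521918, x=cosφ1·sinφ2-sinφ1·cosφ2·cosΔλ=0.95583784; θ=atan2(y, x)=-11.5433° <0 so +360° → 348.4567° ≈ 348.5°
Leg 5: φ1=0.6780238, φ2=1.1532560, Δφ=0.4752322, Δλ=-1.3650307 rad; a=sin²(Δφ/2)+cosφ1·cosφ2·sin²(Δλ/2)=0.1810528709; c=2·atan2(√a, √(1-a))=0.879035457; dist=6371·c=5600.335 ≈ 5600.3 km; running total=62888.8 km
Leg 5 bearing: y=sinΔλ·cosφ2=-0.39695898, x=cosφ1·sinφ2-sinφ1·cosφ2·cosΔλ=0.65993521; θ=atan2(y, x)=-31.0274° <0 so +360° → 328.9726° ≈ 329.0°
Leg 6: φ1=1.1532560, φ2=0.5442739, Δφ=-0.6089820, Δλ=-3.9226205 rad; a=sin²(Δφ/2)+cosφ1·cosφ2·sin²(Δλ/2)=0.3865325811; c=2·atan2(√a, √(1-a))=1.341867079; dist=6371·c=8549.035 ≈ 8549.0 km; running total=71437.8 km
Leg 6 bearing: y=sinΔλ·cosφ2=0.60228279, x=cosφ1·sinφ2-sinφ1·cosφ2·cosΔλ=0.76534699; θ=atan2(y, x)=38.2007° ≈ 38.2°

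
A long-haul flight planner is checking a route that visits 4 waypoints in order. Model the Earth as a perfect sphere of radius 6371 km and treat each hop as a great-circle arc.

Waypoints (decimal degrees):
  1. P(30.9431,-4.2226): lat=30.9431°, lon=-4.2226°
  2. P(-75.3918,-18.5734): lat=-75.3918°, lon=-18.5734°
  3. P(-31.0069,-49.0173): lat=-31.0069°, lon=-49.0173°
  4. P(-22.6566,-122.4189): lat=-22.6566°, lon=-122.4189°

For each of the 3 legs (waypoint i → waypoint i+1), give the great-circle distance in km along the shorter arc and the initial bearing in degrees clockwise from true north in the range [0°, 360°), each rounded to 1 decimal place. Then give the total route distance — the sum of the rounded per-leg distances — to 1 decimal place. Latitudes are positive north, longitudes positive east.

Leg 1: φ1=0.5400590, φ2=-1.3158351, Δφ=-1.8558941, Δλ=-0.2504687 rad; a=sin²(Δφ/2)+cosφ1·cosφ2·sin²(Δλ/2)=0.6440005271; c=2·atan2(√a, √(1-a))=1.862935119; dist=6371·c=11868.760 ≈ 11868.8 km; running total=11868.8 km
Leg 1 bearing: y=sinΔλ·cosφ2=-0.06251175, x=cosφ1·sinφ2-sinφ1·cosφ2·cosΔλ=-0.95558761; θ=atan2(y, x)=-176.2572° <0 so +360° → 183.7428° ≈ 183.7°
Leg 2: φ1=-1.3158351, φ2=-0.5411725, Δφ=0.7746626, Δλ=-0.5313463 rad; a=sin²(Δφ/2)+cosφ1·cosφ2·sin²(Δλ/2)=0.1575735296; c=2·atan2(√a, √(1-a))=0.816394463; dist=6371·c=5201.249 ≈ 5201.2 km; running total=17070.0 km
Leg 2 bearing: y=sinΔλ·cosφ2=-0.43429050, x=cosφ1·sinφ2-sinφ1·cosφ2·cosΔλ=0.58512239; θ=atan2(y, x)=-36.5836° <0 so +360° → 323.4164° ≈ 323.4°
Leg 3: φ1=-0.5411725, φ2=-0.3954323, Δφ=0.1457402, Δλ=-1.2810996 rad; a=sin²(Δφ/2)+cosφ1·cosφ2·sin²(Δλ/2)=0.2878081289; c=2·atan2(√a, √(1-a))=1.132515135; dist=6371·c=7215.254 ≈ 7215.3 km; running total=24285.3 km
Leg 3 bearing: y=sinΔλ·cosφ2=-0.88437632, x=cosφ1·sinφ2-sinφ1·cosφ2·cosΔλ=-0.19436299; θ=atan2(y, x)=-102.3951° <0 so +360° → 257.6049° ≈ 257.6°

Leg 1: dist=11868.8 km, bearing=183.7°
Leg 2: dist=5201.2 km, bearing=323.4°
Leg 3: dist=7215.3 km, bearing=257.6°
Total: 24285.3 km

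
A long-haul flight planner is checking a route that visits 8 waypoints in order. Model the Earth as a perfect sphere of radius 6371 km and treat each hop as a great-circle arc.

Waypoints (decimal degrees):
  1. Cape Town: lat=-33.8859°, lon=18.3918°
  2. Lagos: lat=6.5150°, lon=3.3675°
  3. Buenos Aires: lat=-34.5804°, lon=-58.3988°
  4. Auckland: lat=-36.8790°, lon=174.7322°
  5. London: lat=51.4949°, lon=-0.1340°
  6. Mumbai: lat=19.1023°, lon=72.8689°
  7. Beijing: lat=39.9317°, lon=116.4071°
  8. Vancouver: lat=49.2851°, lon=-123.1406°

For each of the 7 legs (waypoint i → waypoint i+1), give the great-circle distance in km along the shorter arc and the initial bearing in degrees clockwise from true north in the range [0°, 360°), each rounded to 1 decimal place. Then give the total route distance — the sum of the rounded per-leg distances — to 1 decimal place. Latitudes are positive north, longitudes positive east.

Leg 1: dist=4762.9 km, bearing=337.7°
Leg 2: dist=7915.0 km, bearing=230.0°
Leg 3: dist=10355.2 km, bearing=219.9°
Leg 4: dist=18340.2 km, bearing=347.6°
Leg 5: dist=7189.3 km, bearing=90.8°
Leg 6: dist=4744.2 km, bearing=51.2°
Leg 7: dist=8509.2 km, bearing=35.3°
Total: 61816.0 km

Leg 1: φ1=-0.5914205, φ2=0.1137082, Δφ=0.7051287, Δλ=-0.2622235 rad; a=sin²(Δφ/2)+cosφ1·cosφ2·sin²(Δλ/2)=0.1333332350; c=2·atan2(√a, √(1-a))=0.747584060; dist=6371·c=4762.858 ≈ 4762.9 km; running total=4762.9 km
Leg 1 bearing: y=sinΔλ·cosφ2=-0.25755463, x=cosφ1·sinφ2-sinφ1·cosφ2·cosΔλ=0.62919595; θ=atan2(y, x)=-22.2612° <0 so +360° → 337.7388° ≈ 337.7°
Leg 2: φ1=0.1137082, φ2=-0.6035418, Δφ=-0.7172500, Δλ=-1.0780253 rad; a=sin²(Δφ/2)+cosφ1·cosφ2·sin²(Δλ/2)=0.3387102746; c=2·atan2(√a, √(1-a))=1.242342971; dist=6371·c=7914.967 ≈ 7915.0 km; running total=12677.9 km
Leg 2 bearing: y=sinΔλ·cosφ2=-0.72537511, x=cosφ1·sinφ2-sinφ1·cosφ2·cosΔλ=-0.60809000; θ=atan2(y, x)=-129.9735° <0 so +360° → 230.0265° ≈ 230.0°
Leg 3: φ1=-0.6035418, φ2=-0.6436600, Δφ=-0.0401181, Δλ=4.0689035 rad; a=sin²(Δφ/2)+cosφ1·cosφ2·sin²(Δλ/2)=0.5272669602; c=2·atan2(√a, √(1-a))=1.625357314; dist=6371·c=10355.151 ≈ 10355.2 km; running total=23033.1 km
Leg 3 bearing: y=sinΔλ·cosφ2=-0.63993126, x=cosφ1·sinφ2-sinφ1·cosφ2·cosΔλ=-0.76649464; θ=atan2(y, x)=-140.1422° <0 so +360° → 219.8578° ≈ 219.9°
Leg 4: φ1=-0.6436600, φ2=0.8987556, Δφ=1.5424155, Δλ=-3.0519909 rad; a=sin²(Δφ/2)+cosφ1·cosφ2·sin²(Δλ/2)=0.9828206993; c=2·atan2(√a, √(1-a))=2.878696565; dist=6371·c=18340.176 ≈ 18340.2 km; running total=41373.3 km
Leg 4 bearing: y=sinΔλ·cosφ2=-0.05571001, x=cosφ1·sinφ2-sinφ1·cosφ2·cosΔλ=0.25383673; θ=atan2(y, x)=-12.3785° <0 so +360° → 347.6215° ≈ 347.6°
Leg 5: φ1=0.8987556, φ2=0.3333980, Δφ=-0.5653575, Δλ=1.2741410 rad; a=sin²(Δφ/2)+cosφ1·cosφ2·sin²(Δλ/2)=0.2859653089; c=2·atan2(√a, √(1-a))=1.128440873; dist=6371·c=7189.297 ≈ 7189.3 km; running total=48562.6 km
Leg 5 bearing: y=sinΔλ·cosφ2=0.90366056, x=cosφ1·sinφ2-sinφ1·cosφ2·cosΔλ=-0.01241766; θ=atan2(y, x)=90.7873° ≈ 90.8°
Leg 6: φ1=0.3333980, φ2=0.6969396, Δφ=0.3635416, Δλ=0.7598849 rad; a=sin²(Δφ/2)+cosφ1·cosφ2·sin²(Δλ/2)=0.1323396478; c=2·atan2(√a, √(1-a))=0.744656556; dist=6371·c=4744.207 ≈ 4744.2 km; running total=53306.8 km
Leg 6 bearing: y=sinΔλ·cosφ2=0.52820799, x=cosφ1·sinφ2-sinφ1·cosφ2·cosΔλ=0.42461721; θ=atan2(y, x)=51.2048° ≈ 51.2°
Leg 7: φ1=0.6969396, φ2=0.8601873, Δφ=0.1632476, Δλ=-4.1808961 rad; a=sin²(Δφ/2)+cosφ1·cosφ2·sin²(Δλ/2)=0.3834936410; c=2·atan2(√a, √(1-a))=1.335621794; dist=6371·c=8509.246 ≈ 8509.2 km; running total=61816.0 km
Leg 7 bearing: y=sinΔλ·cosφ2=0.56231228, x=cosφ1·sinφ2-sinφ1·cosφ2·cosΔλ=0.79341664; θ=atan2(y, x)=35.3261° ≈ 35.3°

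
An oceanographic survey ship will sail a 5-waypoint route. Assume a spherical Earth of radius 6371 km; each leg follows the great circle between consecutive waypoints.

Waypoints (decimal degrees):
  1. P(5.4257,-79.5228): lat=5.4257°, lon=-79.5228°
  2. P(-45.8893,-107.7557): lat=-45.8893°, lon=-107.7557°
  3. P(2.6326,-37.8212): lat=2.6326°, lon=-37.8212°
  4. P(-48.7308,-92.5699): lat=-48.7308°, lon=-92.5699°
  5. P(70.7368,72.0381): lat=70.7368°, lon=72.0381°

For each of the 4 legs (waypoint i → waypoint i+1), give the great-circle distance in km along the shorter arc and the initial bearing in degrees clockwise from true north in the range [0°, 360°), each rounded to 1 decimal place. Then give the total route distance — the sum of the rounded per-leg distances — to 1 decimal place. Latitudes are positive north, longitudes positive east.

Leg 1: φ1=0.0946963, φ2=-0.8009194, Δφ=-0.8956157, Δλ=-0.4927571 rad; a=sin²(Δφ/2)+cosφ1·cosφ2·sin²(Δλ/2)=0.2286990046; c=2·atan2(√a, √(1-a))=0.997264660; dist=6371·c=6353.573 ≈ 6353.6 km; running total=6353.6 km
Leg 1 bearing: y=sinΔλ·cosφ2=-0.32926968, x=cosφ1·sinφ2-sinφ1·cosφ2·cosΔλ=-0.77276423; θ=atan2(y, x)=-156.9215° <0 so +360° → 203.0785° ≈ 203.1°
Leg 2: φ1=-0.8009194, φ2=0.0459475, Δφ=0.8468669, Δλ=1.2205873 rad; a=sin²(Δφ/2)+cosφ1·cosφ2·sin²(Δλ/2)=0.3972104835; c=2·atan2(√a, √(1-a))=1.363740985; dist=6371·c=8688.394 ≈ 8688.4 km; running total=15042.0 km
Leg 2 bearing: y=sinΔλ·cosφ2=0.93830967, x=cosφ1·sinφ2-sinφ1·cosφ2·cosΔλ=0.27805075; θ=atan2(y, x)=73.4938° ≈ 73.5°
Leg 3: φ1=0.0459475, φ2=-0.8505129, Δφ=-0.8964604, Δλ=-0.9555451 rad; a=sin²(Δφ/2)+cosφ1·cosφ2·sin²(Δλ/2)=0.3271143984; c=2·atan2(√a, √(1-a))=1.217735767; dist=6371·c=7758.195 ≈ 7758.2 km; running total=22800.2 km
Leg 3 bearing: y=sinΔλ·cosφ2=-0.53864627, x=cosφ1·sinφ2-sinφ1·cosφ2·cosΔλ=-0.76831144; θ=atan2(y, x)=-144.9665° <0 so +360° → 215.0335° ≈ 215.0°
Leg 4: φ1=-0.8505129, φ2=1.2345901, Δφ=2.0851030, Δλ=2.8729516 rad; a=sin²(Δφ/2)+cosφ1·cosφ2·sin²(Δλ/2)=0.9596698041; c=2·atan2(√a, √(1-a))=2.737195107; dist=6371·c=17438.670 ≈ 17438.7 km; running total=40238.9 km
Leg 4 bearing: y=sinΔλ·cosφ2=0.08756471, x=cosφ1·sinφ2-sinφ1·cosφ2·cosΔλ=0.38359758; θ=atan2(y, x)=12.8587° ≈ 12.9°

Leg 1: dist=6353.6 km, bearing=203.1°
Leg 2: dist=8688.4 km, bearing=73.5°
Leg 3: dist=7758.2 km, bearing=215.0°
Leg 4: dist=17438.7 km, bearing=12.9°
Total: 40238.9 km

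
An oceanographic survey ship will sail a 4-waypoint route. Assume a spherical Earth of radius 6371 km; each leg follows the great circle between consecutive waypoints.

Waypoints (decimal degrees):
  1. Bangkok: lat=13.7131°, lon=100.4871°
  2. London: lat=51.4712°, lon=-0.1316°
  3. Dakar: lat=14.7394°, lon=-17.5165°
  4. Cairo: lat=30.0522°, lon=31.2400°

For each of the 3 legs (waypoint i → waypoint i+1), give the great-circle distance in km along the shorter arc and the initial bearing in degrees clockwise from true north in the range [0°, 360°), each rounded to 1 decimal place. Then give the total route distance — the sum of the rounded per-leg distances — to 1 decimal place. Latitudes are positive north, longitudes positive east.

Leg 1: dist=9536.1 km, bearing=322.1°
Leg 2: dist=4369.1 km, bearing=207.1°
Leg 3: dist=5249.9 km, bearing=62.5°
Total: 19155.1 km

Leg 1: φ1=0.2393387, φ2=0.8983419, Δφ=0.6590032, Δλ=-1.7561276 rad; a=sin²(Δφ/2)+cosφ1·cosφ2·sin²(Δλ/2)=0.4630307708; c=2·atan2(√a, √(1-a))=1.496790333; dist=6371·c=9536.051 ≈ 9536.1 km; running total=9536.1 km
Leg 1 bearing: y=sinΔλ·cosφ2=-0.61224080, x=cosφ1·sinφ2-sinφ1·cosφ2·cosΔλ=0.78720665; θ=atan2(y, x)=-37.8736° <0 so +360° → 322.1264° ≈ 322.1°
Leg 2: φ1=0.8983419, φ2=0.2572511, Δφ=-0.6410909, Δλ=-0.3034237 rad; a=sin²(Δφ/2)+cosφ1·cosφ2·sin²(Δλ/2)=0.1130373969; c=2·atan2(√a, √(1-a))=0.685780190; dist=6371·c=4369.106 ≈ 4369.1 km; running total=13905.2 km
Leg 2 bearing: y=sinΔλ·cosφ2=-0.28895704, x=cosφ1·sinφ2-sinφ1·cosφ2·cosΔλ=-0.56351007; θ=atan2(y, x)=-152.8521° <0 so +360° → 207.1479° ≈ 207.1°
Leg 3: φ1=0.2572511, φ2=0.5245098, Δφ=0.2672588, Δλ=0.8509615 rad; a=sin²(Δφ/2)+cosφ1·cosφ2·sin²(Δλ/2)=0.1603649437; c=2·atan2(√a, √(1-a))=0.824028699; dist=6371·c=5249.887 ≈ 5249.9 km; running total=19155.1 km
Leg 3 bearing: y=sinΔλ·cosφ2=0.65083436, x=cosφ1·sinφ2-sinφ1·cosφ2·cosΔλ=0.33912646; θ=atan2(y, x)=62.4776° ≈ 62.5°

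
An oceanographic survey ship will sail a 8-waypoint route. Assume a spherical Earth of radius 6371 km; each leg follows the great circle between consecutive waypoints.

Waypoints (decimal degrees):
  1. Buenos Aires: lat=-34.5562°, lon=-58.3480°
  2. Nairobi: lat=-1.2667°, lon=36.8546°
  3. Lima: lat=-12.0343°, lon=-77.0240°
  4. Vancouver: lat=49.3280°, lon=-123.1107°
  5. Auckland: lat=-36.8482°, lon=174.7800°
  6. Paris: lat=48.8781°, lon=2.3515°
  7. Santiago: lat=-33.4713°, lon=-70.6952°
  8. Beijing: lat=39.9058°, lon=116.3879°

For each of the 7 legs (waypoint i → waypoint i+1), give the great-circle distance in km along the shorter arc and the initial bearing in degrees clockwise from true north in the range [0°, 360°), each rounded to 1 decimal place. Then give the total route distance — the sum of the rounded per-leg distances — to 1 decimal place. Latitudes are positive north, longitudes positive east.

Leg 1: φ1=-0.6031195, φ2=-0.0221081, Δφ=0.5810114, Δλ=1.6615988 rad; a=sin²(Δφ/2)+cosφ1·cosφ2·sin²(Δλ/2)=0.5310611306; c=2·atan2(√a, √(1-a))=1.632958614; dist=6371·c=10403.579 ≈ 10403.6 km; running total=10403.6 km
Leg 1 bearing: y=sinΔλ·cosφ2=0.99563692, x=cosφ1·sinφ2-sinφ1·cosφ2·cosΔλ=-0.06962724; θ=atan2(y, x)=94.0003° ≈ 94.0°
Leg 2: φ1=-0.0221081, φ2=-0.2100382, Δφ=-0.1879301, Δλ=-1.9875565 rad; a=sin²(Δφ/2)+cosφ1·cosφ2·sin²(Δλ/2)=0.6955989645; c=2·atan2(√a, √(1-a))=1.972729223; dist=6371·c=12568.258 ≈ 12568.3 km; running total=22971.9 km
Leg 2 bearing: y=sinΔλ·cosφ2=-0.89430929, x=cosφ1·sinφ2-sinφ1·cosφ2·cosΔλ=-0.21719823; θ=atan2(y, x)=-103.6510° <0 so +360° → 256.3490° ≈ 256.3°
Leg 3: φ1=-0.2100382, φ2=0.8609360, Δφ=1.0709742, Δλ=-0.8043647 rad; a=sin²(Δφ/2)+cosφ1·cosφ2·sin²(Δλ/2)=0.3580255413; c=2·atan2(√a, √(1-a))=1.282886280; dist=6371·c=8173.268 ≈ 8173.3 km; running total=31145.2 km
Leg 3 bearing: y=sinΔλ·cosφ2=-0.46949830, x=cosφ1·sinφ2-sinφ1·cosφ2·cosΔλ=0.83602892; θ=atan2(y, x)=-29.3178° <0 so +360° → 330.6822° ≈ 330.7°
Leg 4: φ1=0.8609360, φ2=-0.6431224, Δφ=-1.5040584, Δλ=5.1991735 rad; a=sin²(Δφ/2)+cosφ1·cosφ2·sin²(Δλ/2)=0.6054385881; c=2·atan2(√a, √(1-a))=1.783268555; dist=6371·c=11361.204 ≈ 11361.2 km; running total=42506.4 km
Leg 4 bearing: y=sinΔλ·cosφ2=-0.70727403, x=cosφ1·sinφ2-sinφ1·cosφ2·cosΔλ=-0.67475497; θ=atan2(y, x)=-133.6521° <0 so +360° → 226.3479° ≈ 226.3°
Leg 5: φ1=-0.6431224, φ2=0.8530838, Δφ=1.4962062, Δλ=-3.0094450 rad; a=sin²(Δφ/2)+cosφ1·cosφ2·sin²(Δλ/2)=0.9867252203; c=2·atan2(√a, √(1-a))=2.910647300; dist=6371·c=18543.734 ≈ 18543.7 km; running total=61050.1 km
Leg 5 bearing: y=sinΔλ·cosφ2=-0.08665589, x=cosφ1·sinφ2-sinφ1·cosφ2·cosΔλ=0.21186079; θ=atan2(y, x)=-22.2457° <0 so +360° → 337.7543° ≈ 337.8°
Leg 6: φ1=0.8530838, φ2=-0.5841844, Δφ=-1.4372682, Δλ=-1.2749054 rad; a=sin²(Δφ/2)+cosφ1·cosφ2·sin²(Δλ/2)=0.6277496340; c=2·atan2(√a, √(1-a))=1.829160403; dist=6371·c=11653.581 ≈ 11653.6 km; running total=72703.7 km
Leg 6 bearing: y=sinΔλ·cosφ2=-0.79791179, x=cosφ1·sinφ2-sinφ1·cosφ2·cosΔλ=-0.54594588; θ=atan2(y, x)=-124.3806° <0 so +360° → 235.6194° ≈ 235.6°
Leg 7: φ1=-0.5841844, φ2=0.6964876, Δφ=1.2806720, Δλ=3.2652161 rad; a=sin²(Δφ/2)+cosφ1·cosφ2·sin²(Δλ/2)=0.9944086174; c=2·atan2(√a, √(1-a))=2.991901839; dist=6371·c=19061.407 ≈ 19061.4 km; running total=91765.1 km
Leg 7 bearing: y=sinΔλ·cosφ2=-0.09459019, x=cosφ1·sinφ2-sinφ1·cosφ2·cosΔλ=0.11529602; θ=atan2(y, x)=-39.3658° <0 so +360° → 320.6342° ≈ 320.6°

Leg 1: dist=10403.6 km, bearing=94.0°
Leg 2: dist=12568.3 km, bearing=256.3°
Leg 3: dist=8173.3 km, bearing=330.7°
Leg 4: dist=11361.2 km, bearing=226.3°
Leg 5: dist=18543.7 km, bearing=337.8°
Leg 6: dist=11653.6 km, bearing=235.6°
Leg 7: dist=19061.4 km, bearing=320.6°
Total: 91765.1 km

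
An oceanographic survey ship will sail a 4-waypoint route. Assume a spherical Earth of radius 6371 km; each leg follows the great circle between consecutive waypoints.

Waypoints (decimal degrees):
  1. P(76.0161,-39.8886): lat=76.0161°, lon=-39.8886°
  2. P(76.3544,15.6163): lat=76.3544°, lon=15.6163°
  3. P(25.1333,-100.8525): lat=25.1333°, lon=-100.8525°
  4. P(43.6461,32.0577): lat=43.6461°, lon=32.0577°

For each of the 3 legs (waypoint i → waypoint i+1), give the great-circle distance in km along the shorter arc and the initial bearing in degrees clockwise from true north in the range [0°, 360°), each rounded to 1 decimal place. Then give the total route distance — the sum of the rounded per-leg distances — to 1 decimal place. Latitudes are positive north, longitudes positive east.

Leg 1: dist=1420.1 km, bearing=61.6°
Leg 2: dist=7948.8 km, bearing=301.3°
Leg 3: dist=10985.4 km, bearing=32.4°
Total: 20354.3 km

Leg 1: φ1=1.3267312, φ2=1.3326357, Δφ=0.0059044, Δλ=0.9687433 rad; a=sin²(Δφ/2)+cosφ1·cosφ2·sin²(Δλ/2)=0.0123700596; c=2·atan2(√a, √(1-a))=0.222902714; dist=6371·c=1420.113 ≈ 1420.1 km; running total=1420.1 km
Leg 1 bearing: y=sinΔλ·cosφ2=0.19443565, x=cosφ1·sinφ2-sinφ1·cosφ2·cosΔλ=0.10518053; θ=atan2(y, x)=61.5887° ≈ 61.6°
Leg 2: φ1=1.3326357, φ2=0.4386588, Δφ=-0.8939768, Δλ=-2.0327640 rad; a=sin²(Δφ/2)+cosφ1·cosφ2·sin²(Δλ/2)=0.3412287440; c=2·atan2(√a, √(1-a))=1.247659588; dist=6371·c=7948.839 ≈ 7948.8 km; running total=9368.9 km
Leg 2 bearing: y=sinΔλ·cosφ2=-0.81042371, x=cosφ1·sinφ2-sinφ1·cosφ2·cosΔλ=0.49232120; θ=atan2(y, x)=-58.7219° <0 so +360° → 301.2781° ≈ 301.3°
Leg 3: φ1=0.4386588, φ2=0.7617682, Δφ=0.3231093, Δλ=2.3197206 rad; a=sin²(Δφ/2)+cosφ1·cosφ2·sin²(Δλ/2)=0.5764417119; c=2·atan2(√a, √(1-a))=1.724281669; dist=6371·c=10985.399 ≈ 10985.4 km; running total=20354.3 km
Leg 3 bearing: y=sinΔλ·cosφ2=0.52999262, x=cosφ1·sinφ2-sinφ1·cosφ2·cosΔλ=0.83410700; θ=atan2(y, x)=32.4319° ≈ 32.4°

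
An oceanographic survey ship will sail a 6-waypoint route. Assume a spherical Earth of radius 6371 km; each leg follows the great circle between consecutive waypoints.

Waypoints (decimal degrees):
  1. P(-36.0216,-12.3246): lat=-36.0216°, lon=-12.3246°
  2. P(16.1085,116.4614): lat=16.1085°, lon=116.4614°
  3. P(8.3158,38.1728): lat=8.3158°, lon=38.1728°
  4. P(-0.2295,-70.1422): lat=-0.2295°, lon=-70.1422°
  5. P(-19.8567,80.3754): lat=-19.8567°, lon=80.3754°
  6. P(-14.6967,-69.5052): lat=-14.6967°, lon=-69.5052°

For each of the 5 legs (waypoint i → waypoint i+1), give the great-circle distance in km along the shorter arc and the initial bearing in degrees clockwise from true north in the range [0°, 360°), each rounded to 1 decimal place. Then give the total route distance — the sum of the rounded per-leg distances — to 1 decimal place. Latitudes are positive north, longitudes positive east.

Leg 1: dist=14514.9 km, bearing=99.8°
Leg 2: dist=8508.7 km, bearing=274.9°
Leg 3: dist=12025.8 km, bearing=272.5°
Leg 4: dist=16103.7 km, bearing=126.5°
Leg 5: dist=14954.4 km, bearing=222.9°
Total: 66107.5 km

Leg 1: φ1=-0.6286955, φ2=0.2811464, Δφ=0.9098419, Δλ=2.2477397 rad; a=sin²(Δφ/2)+cosφ1·cosφ2·sin²(Δλ/2)=0.8249591800; c=2·atan2(√a, √(1-a))=2.278273338; dist=6371·c=14514.879 ≈ 14514.9 km; running total=14514.9 km
Leg 1 bearing: y=sinΔλ·cosφ2=0.74888667, x=cosφ1·sinφ2-sinφ1·cosφ2·cosΔλ=-0.12951785; θ=atan2(y, x)=99.8121° ≈ 99.8°
Leg 2: φ1=0.2811464, φ2=0.1451381, Δφ=-0.1360083, Δλ=-1.3663938 rad; a=sin²(Δφ/2)+cosφ1·cosφ2·sin²(Δλ/2)=0.3834546791; c=2·atan2(√a, √(1-a))=1.335541663; dist=6371·c=8508.736 ≈ 8508.7 km; running total=23023.6 km
Leg 2 bearing: y=sinΔλ·cosφ2=-0.96888726, x=cosφ1·sinφ2-sinφ1·cosφ2·cosΔλ=0.08322393; θ=atan2(y, x)=-85.0905° <0 so +360° → 274.9095° ≈ 274.9°
Leg 3: φ1=0.1451381, φ2=-0.0040055, Δφ=-0.1491436, Δλ=-1.8904534 rad; a=sin²(Δφ/2)+cosφ1·cosφ2·sin²(Δλ/2)=0.6557569384; c=2·atan2(√a, √(1-a))=1.887582093; dist=6371·c=12025.786 ≈ 12025.8 km; running total=35049.4 km
Leg 3 bearing: y=sinΔλ·cosφ2=-0.94933563, x=cosφ1·sinφ2-sinφ1·cosφ2·cosΔλ=0.04148461; θ=atan2(y, x)=-87.4978° <0 so +360° → 272.5022° ≈ 272.5°
Leg 4: φ1=-0.0040055, φ2=-0.3465648, Δφ=-0.3425593, Δλ=2.6270277 rad; a=sin²(Δφ/2)+cosφ1·cosφ2·sin²(Δλ/2)=0.9086919450; c=2·atan2(√a, √(1-a))=2.527651484; dist=6371·c=16103.668 ≈ 16103.7 km; running total=51153.1 km
Leg 4 bearing: y=sinΔλ·cosφ2=0.46289508, x=cosφ1·sinφ2-sinφ1·cosφ2·cosΔλ=-0.34294565; θ=atan2(y, x)=126.5337° ≈ 126.5°
Leg 5: φ1=-0.3465648, φ2=-0.2565058, Δφ=0.0900590, Δλ=-2.6159100 rad; a=sin²(Δφ/2)+cosφ1·cosφ2·sin²(Δλ/2)=0.8503809254; c=2·atan2(√a, √(1-a))=2.347261186; dist=6371·c=14954.401 ≈ 14954.4 km; running total=66107.5 km
Leg 5 bearing: y=sinΔλ·cosφ2=-0.48538582, x=cosφ1·sinφ2-sinφ1·cosφ2·cosΔλ=-0.52281301; θ=atan2(y, x)=-137.1260° <0 so +360° → 222.8740° ≈ 222.9°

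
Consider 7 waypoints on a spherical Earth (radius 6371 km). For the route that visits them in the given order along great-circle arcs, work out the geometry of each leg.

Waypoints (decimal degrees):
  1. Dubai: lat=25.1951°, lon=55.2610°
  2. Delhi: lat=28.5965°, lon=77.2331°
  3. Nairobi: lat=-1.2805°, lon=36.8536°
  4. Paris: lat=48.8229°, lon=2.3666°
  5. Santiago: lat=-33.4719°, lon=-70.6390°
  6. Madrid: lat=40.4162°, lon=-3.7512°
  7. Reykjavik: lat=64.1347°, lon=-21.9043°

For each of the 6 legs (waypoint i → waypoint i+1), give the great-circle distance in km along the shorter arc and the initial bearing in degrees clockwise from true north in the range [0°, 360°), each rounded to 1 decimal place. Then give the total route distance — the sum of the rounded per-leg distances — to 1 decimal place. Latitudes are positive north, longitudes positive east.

Leg 1: φ1=0.4397375, φ2=0.4991031, Δφ=0.0593656, Δλ=0.3834855 rad; a=sin²(Δφ/2)+cosφ1·cosφ2·sin²(Δλ/2)=0.0297339207; c=2·atan2(√a, √(1-a))=0.346602870; dist=6371·c=2208.207 ≈ 2208.2 km; running total=2208.2 km
Leg 1 bearing: y=sinΔλ·cosφ2=0.32851271, x=cosφ1·sinφ2-sinφ1·cosφ2·cosΔλ=0.08647922; θ=atan2(y, x)=75.2518° ≈ 75.3°
Leg 2: φ1=0.4991031, φ2=-0.0223489, Δφ=-0.5214520, Δλ=-0.7047552 rad; a=sin²(Δφ/2)+cosφ1·cosφ2·sin²(Δλ/2)=0.1710098486; c=2·atan2(√a, √(1-a))=0.852662795; dist=6371·c=5432.315 ≈ 5432.3 km; running total=7640.5 km
Leg 2 bearing: y=sinΔλ·cosφ2=-0.64768560, x=cosφ1·sinφ2-sinφ1·cosφ2·cosΔλ=-0.38414227; θ=atan2(y, x)=-120.6722° <0 so +360° → 239.3278° ≈ 239.3°
Leg 3: φ1=-0.0223489, φ2=0.8521204, Δφ=0.8744693, Δλ=-0.6019117 rad; a=sin²(Δφ/2)+cosφ1·cosφ2·sin²(Δλ/2)=0.2371378637; c=2·atan2(√a, √(1-a))=1.017230008; dist=6371·c=6480.772 ≈ 6480.8 km; running total=14121.3 km
Leg 3 bearing: y=sinΔλ·cosφ2=-0.37279234, x=cosφ1·sinφ2-sinφ1·cosφ2·cosΔλ=0.76461746; θ=atan2(y, x)=-25.9917° <0 so +360° → 334.0083° ≈ 334.0°
Leg 4: φ1=0.8521204, φ2=-0.5841949, Δφ=-1.4363152, Δλ=-1.2741881 rad; a=sin²(Δφ/2)+cosφ1·cosφ2·sin²(Δλ/2)=0.6273020307; c=2·atan2(√a, √(1-a))=1.828234577; dist=6371·c=11647.682 ≈ 11647.7 km; running total=25769.0 km
Leg 4 bearing: y=sinΔλ·cosφ2=-0.79773158, x=cosφ1·sinφ2-sinφ1·cosφ2·cosΔλ=-0.54662702; θ=atan2(y, x)=-124.4200° <0 so +360° → 235.5800° ≈ 235.6°
Leg 5: φ1=-0.5841949, φ2=0.7053958, Δφ=1.2895906, Δλ=1.1674123 rad; a=sin²(Δφ/2)+cosφ1·cosφ2·sin²(Δλ/2)=0.5541407716; c=2·atan2(√a, √(1-a))=1.679290593; dist=6371·c=10698.760 ≈ 10698.8 km; running total=36467.8 km
Leg 5 bearing: y=sinΔλ·cosφ2=0.70024710, x=cosφ1·sinφ2-sinφ1·cosφ2·cosΔλ=0.70564092; θ=atan2(y, x)=44.7802° ≈ 44.8°
Leg 6: φ1=0.7053958, φ2=1.1193617, Δφ=0.4139659, Δλ=-0.3168314 rad; a=sin²(Δφ/2)+cosφ1·cosφ2·sin²(Δλ/2)=0.0504995139; c=2·atan2(√a, √(1-a))=0.453313343; dist=6371·c=2888.059 ≈ 2888.1 km; running total=39355.9 km
Leg 6 bearing: y=sinΔλ·cosφ2=-0.13591898, x=cosφ1·sinφ2-sinφ1·cosφ2·cosΔλ=0.41632113; θ=atan2(y, x)=-18.0806° <0 so +360° → 341.9194° ≈ 341.9°

Leg 1: dist=2208.2 km, bearing=75.3°
Leg 2: dist=5432.3 km, bearing=239.3°
Leg 3: dist=6480.8 km, bearing=334.0°
Leg 4: dist=11647.7 km, bearing=235.6°
Leg 5: dist=10698.8 km, bearing=44.8°
Leg 6: dist=2888.1 km, bearing=341.9°
Total: 39355.9 km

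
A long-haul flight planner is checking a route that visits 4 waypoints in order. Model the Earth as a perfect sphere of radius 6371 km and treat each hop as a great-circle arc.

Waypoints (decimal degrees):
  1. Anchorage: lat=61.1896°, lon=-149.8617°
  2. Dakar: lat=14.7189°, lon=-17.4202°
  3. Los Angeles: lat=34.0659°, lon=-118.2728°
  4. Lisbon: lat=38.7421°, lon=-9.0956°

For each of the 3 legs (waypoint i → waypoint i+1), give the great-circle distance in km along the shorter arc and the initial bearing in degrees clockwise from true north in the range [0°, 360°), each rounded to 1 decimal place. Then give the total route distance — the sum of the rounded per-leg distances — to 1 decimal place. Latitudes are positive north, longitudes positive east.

Leg 1: dist=10594.0 km, bearing=45.8°
Leg 2: dist=10061.9 km, bearing=305.6°
Leg 3: dist=9123.6 km, bearing=48.1°
Total: 29779.5 km

Leg 1: φ1=1.0679600, φ2=0.2568933, Δφ=-0.8110667, Δλ=2.3115402 rad; a=sin²(Δφ/2)+cosφ1·cosφ2·sin²(Δλ/2)=0.5459566250; c=2·atan2(√a, √(1-a))=1.662839486; dist=6371·c=10593.950 ≈ 10594.0 km; running total=10594.0 km
Leg 1 bearing: y=sinΔλ·cosφ2=0.71374962, x=cosφ1·sinφ2-sinφ1·cosφ2·cosΔλ=0.69434389; θ=atan2(y, x)=45.7896° ≈ 45.8°
Leg 2: φ1=0.2568933, φ2=0.5945621, Δφ=0.3376689, Δλ=-1.7602099 rad; a=sin²(Δφ/2)+cosφ1·cosφ2·sin²(Δλ/2)=0.5042669337; c=2·atan2(√a, √(1-a))=1.579330298; dist=6371·c=10061.913 ≈ 10061.9 km; running total=20655.9 km
Leg 2 bearing: y=sinΔλ·cosφ2=-0.81357788, x=cosφ1·sinφ2-sinφ1·cosφ2·cosΔλ=0.58139334; θ=atan2(y, x)=-54.4499° <0 so +360° → 305.5501° ≈ 305.6°
Leg 3: φ1=0.5945621, φ2=0.6761772, Δφ=0.0816151, Δλ=1.9055016 rad; a=sin²(Δφ/2)+cosφ1·cosφ2·sin²(Δλ/2)=0.4308485693; c=2·atan2(√a, √(1-a))=1.432048724; dist=6371·c=9123.582 ≈ 9123.6 km; running total=29779.5 km
Leg 3 bearing: y=sinΔλ·cosφ2=0.73668799, x=cosφ1·sinφ2-sinφ1·cosφ2·cosΔλ=0.66193892; θ=atan2(y, x)=48.0592° ≈ 48.1°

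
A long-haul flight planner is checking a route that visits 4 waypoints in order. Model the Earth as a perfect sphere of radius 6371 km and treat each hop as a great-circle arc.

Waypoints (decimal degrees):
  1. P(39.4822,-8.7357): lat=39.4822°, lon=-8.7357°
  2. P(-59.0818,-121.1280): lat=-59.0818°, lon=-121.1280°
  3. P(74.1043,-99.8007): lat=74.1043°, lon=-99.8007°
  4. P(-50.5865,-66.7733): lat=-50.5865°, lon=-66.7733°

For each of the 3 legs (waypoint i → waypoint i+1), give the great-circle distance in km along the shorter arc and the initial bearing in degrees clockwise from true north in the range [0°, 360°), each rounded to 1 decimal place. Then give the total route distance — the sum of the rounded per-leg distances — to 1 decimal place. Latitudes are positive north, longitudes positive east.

Leg 1: φ1=0.6890944, φ2=-1.0311719, Δφ=-1.7202663, Δλ=-1.9616157 rad; a=sin²(Δφ/2)+cosφ1·cosφ2·sin²(Δλ/2)=0.8482799118; c=2·atan2(√a, √(1-a))=2.341387914; dist=6371·c=14916.982 ≈ 14917.0 km; running total=14917.0 km
Leg 1 bearing: y=sinΔλ·cosφ2=-0.47507081, x=cosφ1·sinφ2-sinφ1·cosφ2·cosΔλ=-0.53769149; θ=atan2(y, x)=-138.5382° <0 so +360° → 221.4618° ≈ 221.5°
Leg 2: φ1=-1.0311719, φ2=1.2933640, Δφ=2.3245360, Δλ=0.3722316 rad; a=sin²(Δφ/2)+cosφ1·cosφ2·sin²(Δλ/2)=0.8470037469; c=2·atan2(√a, √(1-a))=2.337836767; dist=6371·c=14894.358 ≈ 14894.4 km; running total=29811.4 km
Leg 2 bearing: y=sinΔλ·cosφ2=0.09961138, x=cosφ1·sinφ2-sinφ1·cosφ2·cosΔλ=0.71304360; θ=atan2(y, x)=7.9527° ≈ 8.0°
Leg 3: φ1=1.2933640, φ2=-0.8829010, Δφ=-2.1762650, Δλ=0.5764369 rad; a=sin²(Δφ/2)+cosφ1·cosφ2·sin²(Δλ/2)=0.7986235427; c=2·atan2(√a, √(1-a))=2.210860715; dist=6371·c=14085.394 ≈ 14085.4 km; running total=43896.8 km
Leg 3 bearing: y=sinΔλ·cosφ2=0.34605277, x=cosφ1·sinφ2-sinφ1·cosφ2·cosΔλ=-0.72356299; θ=atan2(y, x)=154.4400° ≈ 154.4°

Leg 1: dist=14917.0 km, bearing=221.5°
Leg 2: dist=14894.4 km, bearing=8.0°
Leg 3: dist=14085.4 km, bearing=154.4°
Total: 43896.8 km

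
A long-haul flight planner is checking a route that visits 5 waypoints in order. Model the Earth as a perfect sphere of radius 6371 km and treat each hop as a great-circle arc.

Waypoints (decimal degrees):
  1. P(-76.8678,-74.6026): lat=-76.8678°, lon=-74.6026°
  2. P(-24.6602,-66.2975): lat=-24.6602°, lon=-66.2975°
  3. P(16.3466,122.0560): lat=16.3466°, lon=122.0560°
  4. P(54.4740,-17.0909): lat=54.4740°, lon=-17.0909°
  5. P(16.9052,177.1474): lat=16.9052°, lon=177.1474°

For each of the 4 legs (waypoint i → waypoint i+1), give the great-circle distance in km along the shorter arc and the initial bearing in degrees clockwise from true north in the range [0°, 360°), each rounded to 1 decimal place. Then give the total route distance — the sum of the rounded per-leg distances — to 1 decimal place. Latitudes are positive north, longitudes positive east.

Leg 1: φ1=-1.3415962, φ2=-0.4304017, Δφ=0.9111945, Δλ=0.1449513 rad; a=sin²(Δφ/2)+cosφ1·cosφ2·sin²(Δλ/2)=0.1946815535; c=2·atan2(√a, √(1-a))=0.913931737; dist=6371·c=5822.659 ≈ 5822.7 km; running total=5822.7 km
Leg 1 bearing: y=sinΔλ·cosφ2=0.13127071, x=cosφ1·sinφ2-sinφ1·cosφ2·cosΔλ=0.78095492; θ=atan2(y, x)=9.5417° ≈ 9.5°
Leg 2: φ1=-0.4304017, φ2=0.2853020, Δφ=0.7157037, Δλ=3.2873887 rad; a=sin²(Δφ/2)+cosφ1·cosφ2·sin²(Δλ/2)=0.9901197076; c=2·atan2(√a, √(1-a))=2.942464503; dist=6371·c=18746.441 ≈ 18746.4 km; running total=24569.1 km
Leg 2 bearing: y=sinΔλ·cosφ2=-0.13940741, x=cosφ1·sinφ2-sinφ1·cosφ2·cosΔλ=-0.14034338; θ=atan2(y, x)=-135.1917° <0 so +360° → 224.8083° ≈ 224.8°
Leg 3: φ1=0.2853020, φ2=0.9507507, Δφ=0.6654487, Δλ=-2.4285715 rad; a=sin²(Δφ/2)+cosφ1·cosφ2·sin²(Δλ/2)=0.5963468546; c=2·atan2(√a, √(1-a))=1.764702893; dist=6371·c=11242.922 ≈ 11242.9 km; running total=35812.0 km
Leg 3 bearing: y=sinΔλ·cosφ2=-0.38009213, x=cosφ1·sinφ2-sinφ1·cosφ2·cosΔλ=0.90465414; θ=atan2(y, x)=-22.7898° <0 so +360° → 337.2102° ≈ 337.2°
Leg 4: φ1=0.9507507, φ2=0.2950514, Δφ=-0.6556993, Δλ=3.3900979 rad; a=sin²(Δφ/2)+cosφ1·cosφ2·sin²(Δλ/2)=0.6511124136; c=2·atan2(√a, √(1-a))=1.877822092; dist=6371·c=11963.605 ≈ 11963.6 km; running total=47775.6 km
Leg 4 bearing: y=sinΔλ·cosφ2=-0.23532695, x=cosφ1·sinφ2-sinφ1·cosφ2·cosΔλ=0.92373231; θ=atan2(y, x)=-14.2925° <0 so +360° → 345.7075° ≈ 345.7°

Leg 1: dist=5822.7 km, bearing=9.5°
Leg 2: dist=18746.4 km, bearing=224.8°
Leg 3: dist=11242.9 km, bearing=337.2°
Leg 4: dist=11963.6 km, bearing=345.7°
Total: 47775.6 km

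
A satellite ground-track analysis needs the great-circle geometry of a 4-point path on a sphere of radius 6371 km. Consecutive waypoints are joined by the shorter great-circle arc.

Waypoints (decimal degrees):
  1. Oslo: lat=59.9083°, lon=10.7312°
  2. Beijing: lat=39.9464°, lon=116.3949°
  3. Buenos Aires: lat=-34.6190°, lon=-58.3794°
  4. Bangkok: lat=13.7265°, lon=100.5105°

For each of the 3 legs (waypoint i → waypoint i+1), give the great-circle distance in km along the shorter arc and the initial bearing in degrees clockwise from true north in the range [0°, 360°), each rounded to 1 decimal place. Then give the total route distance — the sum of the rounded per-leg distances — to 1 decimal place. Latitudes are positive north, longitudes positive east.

Leg 1: dist=7021.3 km, bearing=55.8°
Leg 2: dist=19264.0 km, bearing=320.4°
Leg 3: dist=16869.9 km, bearing=132.4°
Total: 43155.2 km

Leg 1: φ1=1.0455971, φ2=0.6971962, Δφ=-0.3484009, Δλ=1.8441795 rad; a=sin²(Δφ/2)+cosφ1·cosφ2·sin²(Δλ/2)=0.2741226133; c=2·atan2(√a, √(1-a))=1.102065044; dist=6371·c=7021.256 ≈ 7021.3 km; running total=7021.3 km
Leg 1 bearing: y=sinΔλ·cosφ2=0.73817452, x=cosφ1·sinφ2-sinφ1·cosφ2·cosΔλ=0.50101498; θ=atan2(y, x)=55.8344° ≈ 55.8°
Leg 2: φ1=0.6971962, φ2=-0.6042155, Δφ=-1.3014117, Δλ=-3.0503870 rad; a=sin²(Δφ/2)+cosφ1·cosφ2·sin²(Δλ/2)=0.9965290639; c=2·atan2(√a, √(1-a))=3.023695082; dist=6371·c=19263.961 ≈ 19264.0 km; running total=26285.3 km
Leg 2 bearing: y=sinΔλ·cosφ2=-0.07495351, x=cosφ1·sinφ2-sinφ1·cosφ2·cosΔλ=0.09065057; θ=atan2(y, x)=-39.5853° <0 so +360° → 320.4147° ≈ 320.4°
Leg 3: φ1=-0.6042155, φ2=0.2395726, Δφ=0.8437882, Δλ=2.7731519 rad; a=sin²(Δφ/2)+cosφ1·cosφ2·sin²(Δλ/2)=0.9403002560; c=2·atan2(√a, √(1-a))=2.647924318; dist=6371·c=16869.926 ≈ 16869.9 km; running total=43155.2 km
Leg 3 bearing: y=sinΔλ·cosφ2=0.34987487, x=cosφ1·sinφ2-sinφ1·cosφ2·cosΔλ=-0.31957834; θ=atan2(y, x)=132.4088° ≈ 132.4°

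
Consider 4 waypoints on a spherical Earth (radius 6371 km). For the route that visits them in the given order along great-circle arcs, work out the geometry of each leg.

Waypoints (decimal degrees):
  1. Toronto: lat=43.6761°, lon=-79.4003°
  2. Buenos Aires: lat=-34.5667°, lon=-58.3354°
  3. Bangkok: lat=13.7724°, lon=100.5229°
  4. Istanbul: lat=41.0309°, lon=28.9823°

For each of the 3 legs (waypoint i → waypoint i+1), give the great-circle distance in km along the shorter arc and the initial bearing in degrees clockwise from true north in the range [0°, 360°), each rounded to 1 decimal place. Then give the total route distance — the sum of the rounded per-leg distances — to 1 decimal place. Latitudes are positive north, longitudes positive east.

Leg 1: φ1=0.7622917, φ2=-0.6033027, Δφ=-1.3655945, Δλ=0.3676519 rad; a=sin²(Δφ/2)+cosφ1·cosφ2·sin²(Δλ/2)=0.4180176318; c=2·atan2(√a, √(1-a))=1.406087874; dist=6371·c=8958.186 ≈ 8958.2 km; running total=8958.2 km
Leg 1 bearing: y=sinΔλ·cosφ2=0.29597453, x=cosφ1·sinφ2-sinφ1·cosφ2·cosΔλ=-0.94101788; θ=atan2(y, x)=162.5403° ≈ 162.5°
Leg 2: φ1=-0.6033027, φ2=0.2403737, Δφ=0.8436765, Δλ=2.7726004 rad; a=sin²(Δφ/2)+cosφ1·cosφ2·sin²(Δλ/2)=0.9405140513; c=2·atan2(√a, √(1-a))=2.648827433; dist=6371·c=16875.680 ≈ 16875.7 km; running total=25833.9 km
Leg 2 bearing: y=sinΔλ·cosφ2=0.35030596, x=cosφ1·sinφ2-sinφ1·cosφ2·cosΔλ=-0.31792329; θ=atan2(y, x)=132.2256° ≈ 132.2°
Leg 3: φ1=0.2403737, φ2=0.7161243, Δφ=0.4757506, Δλ=-1.2486190 rad; a=sin²(Δφ/2)+cosφ1·cosφ2·sin²(Δλ/2)=0.3058658502; c=2·atan2(√a, √(1-a))=1.172044604; dist=6371·c=7467.096 ≈ 7467.1 km; running total=33301.0 km
Leg 3 bearing: y=sinΔλ·cosφ2=-0.71554274, x=cosφ1·sinφ2-sinφ1·cosφ2·cosΔλ=0.58072912; θ=atan2(y, x)=-50.9375° <0 so +360° → 309.0625° ≈ 309.1°

Leg 1: dist=8958.2 km, bearing=162.5°
Leg 2: dist=16875.7 km, bearing=132.2°
Leg 3: dist=7467.1 km, bearing=309.1°
Total: 33301.0 km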